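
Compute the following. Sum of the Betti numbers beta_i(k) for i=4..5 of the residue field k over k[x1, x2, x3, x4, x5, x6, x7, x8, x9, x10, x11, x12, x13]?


Koszul resolution: beta_i(k)=C(n,i), n=13
C(13,4)=715, C(13,5)=1287
Sum=2002


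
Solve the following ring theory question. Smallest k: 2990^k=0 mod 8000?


2990^k mod 8000:
k=1: 2990
k=2: 4100
k=3: 3000
k=4: 2000
k=5: 4000
k=6: 0
First zero at k = 6


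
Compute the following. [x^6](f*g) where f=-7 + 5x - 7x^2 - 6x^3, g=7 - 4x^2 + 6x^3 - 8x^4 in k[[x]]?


[x^6] = sum a_i*b_j, i+j=6
  -7*-8=56
  -6*6=-36
Sum=20


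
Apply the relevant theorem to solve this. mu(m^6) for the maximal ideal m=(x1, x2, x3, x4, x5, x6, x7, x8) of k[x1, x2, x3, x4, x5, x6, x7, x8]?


Graded Nakayama: mu(m^d) = dim_k (m^d/m^(d+1)) = #degree-6 monomials in 8 vars
C(n+d-1,d)=C(13,6)=1716


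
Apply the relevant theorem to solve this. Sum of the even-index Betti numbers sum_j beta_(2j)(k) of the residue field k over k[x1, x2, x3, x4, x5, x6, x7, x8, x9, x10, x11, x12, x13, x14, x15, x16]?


Koszul resolution: beta_i(k)=C(n,i), n=16
sum_even C(16,i) = 2^(n-1) = 2^15 = 32768


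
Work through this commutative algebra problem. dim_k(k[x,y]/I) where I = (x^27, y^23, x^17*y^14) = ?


k[x,y]/I, I = (x^27, y^23, x^17*y^14)
Rect: 27x23=621. Corner: (27-17)x(23-14)=90.
dim = 621-90 = 531


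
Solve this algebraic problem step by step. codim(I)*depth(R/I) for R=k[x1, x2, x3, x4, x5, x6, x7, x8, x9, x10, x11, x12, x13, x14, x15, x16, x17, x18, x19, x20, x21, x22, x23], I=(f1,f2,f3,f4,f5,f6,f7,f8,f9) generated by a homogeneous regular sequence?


codim=9, depth=dim(R/I)=23-9=14
Product=9*14=126


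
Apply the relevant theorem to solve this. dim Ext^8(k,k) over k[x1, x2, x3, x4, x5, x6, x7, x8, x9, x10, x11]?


C(n,i)=C(11,8)=165


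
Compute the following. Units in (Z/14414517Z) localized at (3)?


Local ring = Z/6561Z.
phi(6561) = 3^7*(3-1) = 4374


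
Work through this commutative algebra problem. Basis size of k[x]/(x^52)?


Basis: 1,x,...,x^51
dim=52


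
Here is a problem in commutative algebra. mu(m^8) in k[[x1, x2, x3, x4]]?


C(n+d-1,d)=C(11,8)=165


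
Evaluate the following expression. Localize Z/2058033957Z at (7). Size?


7-primary part: 2058033957=7^9*51
Size=7^9=40353607


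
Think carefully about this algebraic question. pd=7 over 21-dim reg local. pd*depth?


pd+depth=21
depth=21-7=14
pd*depth=7*14=98


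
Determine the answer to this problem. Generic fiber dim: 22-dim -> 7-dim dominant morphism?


dim(fiber)=dim(X)-dim(Y)=22-7=15


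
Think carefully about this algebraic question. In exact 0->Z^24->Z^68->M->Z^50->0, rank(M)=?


Alt sum=0:
(-1)^0*24 + (-1)^1*68 + (-1)^2*? + (-1)^3*50=0
rank(M)=94


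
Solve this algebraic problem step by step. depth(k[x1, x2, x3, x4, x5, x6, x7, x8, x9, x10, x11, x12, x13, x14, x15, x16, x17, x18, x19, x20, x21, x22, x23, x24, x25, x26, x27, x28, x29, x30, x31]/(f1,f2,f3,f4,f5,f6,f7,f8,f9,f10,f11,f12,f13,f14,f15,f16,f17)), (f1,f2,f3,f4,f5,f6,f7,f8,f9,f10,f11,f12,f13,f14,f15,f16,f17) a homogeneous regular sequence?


depth(R)=31
depth(R/I)=31-17=14


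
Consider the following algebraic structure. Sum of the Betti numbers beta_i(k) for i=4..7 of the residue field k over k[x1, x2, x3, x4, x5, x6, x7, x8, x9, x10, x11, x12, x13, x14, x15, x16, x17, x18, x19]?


Koszul resolution: beta_i(k)=C(n,i), n=19
C(19,4)=3876, C(19,5)=11628, C(19,6)=27132, C(19,7)=50388
Sum=93024


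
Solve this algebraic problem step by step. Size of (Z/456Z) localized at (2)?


2-primary part: 456=2^3*57
Size=2^3=8


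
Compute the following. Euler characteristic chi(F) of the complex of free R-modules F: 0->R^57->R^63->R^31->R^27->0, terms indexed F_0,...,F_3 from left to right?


chi = sum (-1)^i * rank:
(-1)^0*57=57
(-1)^1*63=-63
(-1)^2*31=31
(-1)^3*27=-27
chi=-2


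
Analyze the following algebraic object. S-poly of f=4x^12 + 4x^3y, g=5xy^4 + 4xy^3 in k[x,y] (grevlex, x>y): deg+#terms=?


LT(f)=4x^12, LT(g)=5xy^4
lcm(LM)=x^12y^4
S(f,g) (scaled by 20 to clear denominators) = 5y^4*f - 4x^11*g = -16x^12y^3 + 20x^3y^5
2 terms, deg 15.
15+2=17


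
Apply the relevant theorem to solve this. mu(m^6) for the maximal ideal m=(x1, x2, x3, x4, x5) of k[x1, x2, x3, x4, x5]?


Graded Nakayama: mu(m^d) = dim_k (m^d/m^(d+1)) = #degree-6 monomials in 5 vars
C(n+d-1,d)=C(10,6)=210


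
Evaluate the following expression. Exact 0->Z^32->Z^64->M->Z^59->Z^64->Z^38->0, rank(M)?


Alt sum=0:
(-1)^0*32 + (-1)^1*64 + (-1)^2*? + (-1)^3*59 + (-1)^4*64 + (-1)^5*38=0
rank(M)=65


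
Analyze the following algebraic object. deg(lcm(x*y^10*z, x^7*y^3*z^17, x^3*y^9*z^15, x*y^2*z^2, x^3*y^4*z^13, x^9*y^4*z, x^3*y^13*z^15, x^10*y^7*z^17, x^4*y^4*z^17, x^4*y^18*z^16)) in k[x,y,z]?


lcm = componentwise max:
x: max(1,7,3,1,3,9,3,10,4,4)=10
y: max(10,3,9,2,4,4,13,7,4,18)=18
z: max(1,17,15,2,13,1,15,17,17,16)=17
Total=10+18+17=45


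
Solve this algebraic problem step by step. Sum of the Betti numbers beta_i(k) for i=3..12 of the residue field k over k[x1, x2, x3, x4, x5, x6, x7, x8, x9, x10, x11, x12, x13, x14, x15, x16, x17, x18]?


Koszul resolution: beta_i(k)=C(n,i), n=18
C(18,3)=816, C(18,4)=3060, C(18,5)=8568, C(18,6)=18564, C(18,7)=31824, C(18,8)=43758, C(18,9)=48620, C(18,10)=43758, C(18,11)=31824, C(18,12)=18564
Sum=249356


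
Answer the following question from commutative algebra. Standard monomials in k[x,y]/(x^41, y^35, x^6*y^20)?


k[x,y]/I, I = (x^41, y^35, x^6*y^20)
Rect: 41x35=1435. Corner: (41-6)x(35-20)=525.
dim = 1435-525 = 910


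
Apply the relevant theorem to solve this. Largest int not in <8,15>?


gcd(8,15)=1 => F=ab-a-b=8*15-8-15=120-23=97


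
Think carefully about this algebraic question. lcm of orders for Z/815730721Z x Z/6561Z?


Exponent = lcm of the cyclic orders; pairwise coprime => product.
13^8*3^8=815730721*6561=5352009260481


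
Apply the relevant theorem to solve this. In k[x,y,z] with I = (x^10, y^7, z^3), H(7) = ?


Need i<10, j<7, k<3 with i+j+k=7.
For each i, j ranges over max(0,7-i-2)..min(6,7-i):
  i=0: j in [5,6] -> 2
  i=1: j in [4,6] -> 3
  i=2: j in [3,5] -> 3
  i=3: j in [2,4] -> 3
  i=4: j in [1,3] -> 3
  i=5: j in [0,2] -> 3
  i=6: j in [0,1] -> 2
  i=7: j in [0,0] -> 1
H(7) = 2+3+3+3+3+3+2+1 = 20


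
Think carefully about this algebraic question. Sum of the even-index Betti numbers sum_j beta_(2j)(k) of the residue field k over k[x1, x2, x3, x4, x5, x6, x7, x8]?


Koszul resolution: beta_i(k)=C(n,i), n=8
sum_even C(8,i) = 2^(n-1) = 2^7 = 128


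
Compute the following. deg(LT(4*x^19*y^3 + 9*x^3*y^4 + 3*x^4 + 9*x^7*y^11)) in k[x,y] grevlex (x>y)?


LT: 4*x^19*y^3
deg_x=19, deg_y=3
Total=19+3=22


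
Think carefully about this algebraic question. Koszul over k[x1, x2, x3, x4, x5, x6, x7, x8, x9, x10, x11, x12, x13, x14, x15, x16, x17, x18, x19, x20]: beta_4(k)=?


C(n,i)=C(20,4)=4845


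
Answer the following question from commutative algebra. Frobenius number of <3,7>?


gcd(3,7)=1 => F=ab-a-b=3*7-3-7=21-10=11


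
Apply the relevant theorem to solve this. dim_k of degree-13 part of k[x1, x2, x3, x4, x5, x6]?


C(d+n-1,n-1)=C(18,5)=8568


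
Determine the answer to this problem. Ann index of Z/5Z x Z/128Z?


Exponent = lcm of the cyclic orders; pairwise coprime => product.
5^1*2^7=5*128=640


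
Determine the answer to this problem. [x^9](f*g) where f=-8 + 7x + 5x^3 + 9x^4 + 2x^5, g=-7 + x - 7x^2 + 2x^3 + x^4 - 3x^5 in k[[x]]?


[x^9] = sum a_i*b_j, i+j=9
  9*-3=-27
  2*1=2
Sum=-25


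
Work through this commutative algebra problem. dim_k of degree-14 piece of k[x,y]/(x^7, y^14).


k[x,y], I = (x^7, y^14), d = 14
Need i < 7 and d-i < 14.
Range: 1 <= i <= 6.
H(14) = 6


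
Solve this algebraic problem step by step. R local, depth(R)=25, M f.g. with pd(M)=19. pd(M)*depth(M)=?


pd+depth=25
depth=25-19=6
pd*depth=19*6=114


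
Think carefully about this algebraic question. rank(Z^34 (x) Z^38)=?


rank(M(x)N) = rank(M)*rank(N)
34*38 = 1292


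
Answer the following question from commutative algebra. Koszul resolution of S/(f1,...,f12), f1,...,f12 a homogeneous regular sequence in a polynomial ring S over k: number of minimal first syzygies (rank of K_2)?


Regular sequence => Koszul complex is the minimal free resolution.
Syz_1 minimally generated by Koszul relations f_i*e_j - f_j*e_i (i<j): mu(Syz_1) = beta_2 = C(m,2) = m(m-1)/2
m=12
12*11/2 = 66


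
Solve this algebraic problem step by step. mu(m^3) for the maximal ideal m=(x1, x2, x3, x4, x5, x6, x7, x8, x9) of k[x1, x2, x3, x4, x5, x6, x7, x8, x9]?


Graded Nakayama: mu(m^d) = dim_k (m^d/m^(d+1)) = #degree-3 monomials in 9 vars
C(n+d-1,d)=C(11,3)=165


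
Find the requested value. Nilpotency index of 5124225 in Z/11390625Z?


5124225^k mod 11390625:
k=1: 5124225
k=2: 1710000
k=3: 4218750
k=4: 1265625
k=5: 3796875
k=6: 0
First zero at k = 6


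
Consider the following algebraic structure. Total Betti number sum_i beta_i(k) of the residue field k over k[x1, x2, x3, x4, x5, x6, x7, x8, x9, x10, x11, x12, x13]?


Koszul resolution: beta_i(k)=C(n,i), n=13
sum_i C(13,i) = 2^13 = 8192


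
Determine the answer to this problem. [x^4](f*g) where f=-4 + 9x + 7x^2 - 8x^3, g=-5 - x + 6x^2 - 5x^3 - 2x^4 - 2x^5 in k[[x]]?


[x^4] = sum a_i*b_j, i+j=4
  -4*-2=8
  9*-5=-45
  7*6=42
  -8*-1=8
Sum=13


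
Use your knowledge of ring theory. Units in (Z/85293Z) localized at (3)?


Local ring = Z/6561Z.
phi(6561) = 3^7*(3-1) = 4374


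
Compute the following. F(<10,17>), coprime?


gcd(10,17)=1 => F=ab-a-b=10*17-10-17=170-27=143


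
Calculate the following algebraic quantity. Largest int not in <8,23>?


gcd(8,23)=1 => F=ab-a-b=8*23-8-23=184-31=153


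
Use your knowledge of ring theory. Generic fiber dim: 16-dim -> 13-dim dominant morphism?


dim(fiber)=dim(X)-dim(Y)=16-13=3


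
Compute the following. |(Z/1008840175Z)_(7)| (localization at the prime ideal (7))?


7-primary part: 1008840175=7^9*25
Size=7^9=40353607


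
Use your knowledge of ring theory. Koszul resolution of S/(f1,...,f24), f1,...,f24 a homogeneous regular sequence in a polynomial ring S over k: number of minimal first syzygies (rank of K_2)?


Regular sequence => Koszul complex is the minimal free resolution.
Syz_1 minimally generated by Koszul relations f_i*e_j - f_j*e_i (i<j): mu(Syz_1) = beta_2 = C(m,2) = m(m-1)/2
m=24
24*23/2 = 276


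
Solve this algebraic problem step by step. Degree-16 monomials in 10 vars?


C(d+n-1,n-1)=C(25,9)=2042975


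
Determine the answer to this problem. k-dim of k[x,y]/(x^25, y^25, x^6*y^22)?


k[x,y]/I, I = (x^25, y^25, x^6*y^22)
Rect: 25x25=625. Corner: (25-6)x(25-22)=57.
dim = 625-57 = 568


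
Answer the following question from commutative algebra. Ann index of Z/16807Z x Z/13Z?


Exponent = lcm of the cyclic orders; pairwise coprime => product.
7^5*13^1=16807*13=218491


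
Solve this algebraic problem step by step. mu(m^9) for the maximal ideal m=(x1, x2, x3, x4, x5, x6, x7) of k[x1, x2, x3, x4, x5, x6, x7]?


Graded Nakayama: mu(m^d) = dim_k (m^d/m^(d+1)) = #degree-9 monomials in 7 vars
C(n+d-1,d)=C(15,9)=5005


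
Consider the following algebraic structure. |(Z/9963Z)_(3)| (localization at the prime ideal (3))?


3-primary part: 9963=3^5*41
Size=3^5=243


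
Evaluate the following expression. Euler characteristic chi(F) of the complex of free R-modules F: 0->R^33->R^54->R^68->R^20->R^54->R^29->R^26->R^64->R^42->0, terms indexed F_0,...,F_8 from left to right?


chi = sum (-1)^i * rank:
(-1)^0*33=33
(-1)^1*54=-54
(-1)^2*68=68
(-1)^3*20=-20
(-1)^4*54=54
(-1)^5*29=-29
(-1)^6*26=26
(-1)^7*64=-64
(-1)^8*42=42
chi=56


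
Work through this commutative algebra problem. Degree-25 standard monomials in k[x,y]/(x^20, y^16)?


k[x,y], I = (x^20, y^16), d = 25
Need i < 20 and d-i < 16.
Range: 10 <= i <= 19.
H(25) = 10


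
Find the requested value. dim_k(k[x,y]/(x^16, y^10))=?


Basis: x^i*y^j, i<16, j<10
16*10=160


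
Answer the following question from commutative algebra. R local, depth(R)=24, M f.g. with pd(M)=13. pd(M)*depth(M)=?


pd+depth=24
depth=24-13=11
pd*depth=13*11=143


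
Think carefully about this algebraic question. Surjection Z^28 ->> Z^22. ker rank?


rank(ker) = 28-22 = 6


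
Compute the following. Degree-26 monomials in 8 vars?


C(d+n-1,n-1)=C(33,7)=4272048


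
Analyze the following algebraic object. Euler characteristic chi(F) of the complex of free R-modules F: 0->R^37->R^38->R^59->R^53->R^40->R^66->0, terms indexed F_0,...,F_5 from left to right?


chi = sum (-1)^i * rank:
(-1)^0*37=37
(-1)^1*38=-38
(-1)^2*59=59
(-1)^3*53=-53
(-1)^4*40=40
(-1)^5*66=-66
chi=-21


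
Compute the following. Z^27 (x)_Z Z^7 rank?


rank(M(x)N) = rank(M)*rank(N)
27*7 = 189


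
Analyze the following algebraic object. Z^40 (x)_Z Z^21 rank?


rank(M(x)N) = rank(M)*rank(N)
40*21 = 840


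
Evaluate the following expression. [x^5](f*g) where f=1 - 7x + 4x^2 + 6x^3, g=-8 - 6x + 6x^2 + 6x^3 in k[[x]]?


[x^5] = sum a_i*b_j, i+j=5
  4*6=24
  6*6=36
Sum=60


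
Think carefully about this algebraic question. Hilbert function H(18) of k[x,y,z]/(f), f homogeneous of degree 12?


C(20,2)-C(8,2)=190-28=162


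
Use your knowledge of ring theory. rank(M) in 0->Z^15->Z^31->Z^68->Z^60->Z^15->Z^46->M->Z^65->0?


Alt sum=0:
(-1)^0*15 + (-1)^1*31 + (-1)^2*68 + (-1)^3*60 + (-1)^4*15 + (-1)^5*46 + (-1)^6*? + (-1)^7*65=0
rank(M)=104


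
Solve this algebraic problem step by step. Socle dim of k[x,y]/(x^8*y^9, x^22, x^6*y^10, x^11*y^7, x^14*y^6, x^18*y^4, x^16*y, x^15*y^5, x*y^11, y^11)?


Socle = ann(m) = span of standard monomials u with x*u, y*u in I (staircase corners).
Redundant generators: x*y^11, x^18*y^4
Minimal generators: x^22, x^16*y, x^15*y^5, x^14*y^6, x^11*y^7, x^8*y^9, x^6*y^10, y^11
Corners: x^5y^10, x^7y^9, x^10y^8, x^13y^6, x^14y^5, x^15y^4, x^21
Socle dim=7


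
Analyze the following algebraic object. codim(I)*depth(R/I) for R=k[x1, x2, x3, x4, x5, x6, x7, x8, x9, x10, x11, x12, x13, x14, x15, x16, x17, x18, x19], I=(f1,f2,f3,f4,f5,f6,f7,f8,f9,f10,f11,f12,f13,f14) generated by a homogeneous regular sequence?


codim=14, depth=dim(R/I)=19-14=5
Product=14*5=70


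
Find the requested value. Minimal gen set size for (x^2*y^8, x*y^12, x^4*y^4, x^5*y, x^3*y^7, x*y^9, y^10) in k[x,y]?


Remove redundant (divisible by others).
x*y^12 redundant.
Min: x^5*y, x^4*y^4, x^3*y^7, x^2*y^8, x*y^9, y^10
Count=6


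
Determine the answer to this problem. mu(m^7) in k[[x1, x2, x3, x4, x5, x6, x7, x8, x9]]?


C(n+d-1,d)=C(15,7)=6435


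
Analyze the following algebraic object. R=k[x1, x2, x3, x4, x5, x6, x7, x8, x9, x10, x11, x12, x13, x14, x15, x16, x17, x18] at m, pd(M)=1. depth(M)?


pd+depth=depth(R)=18
depth=18-1=17


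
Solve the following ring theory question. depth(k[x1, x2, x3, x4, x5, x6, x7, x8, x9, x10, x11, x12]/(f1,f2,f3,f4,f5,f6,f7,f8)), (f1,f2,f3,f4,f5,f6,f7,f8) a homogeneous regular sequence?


depth(R)=12
depth(R/I)=12-8=4


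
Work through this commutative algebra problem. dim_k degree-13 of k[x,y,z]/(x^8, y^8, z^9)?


Need i<8, j<8, k<9 with i+j+k=13.
For each i, j ranges over max(0,13-i-8)..min(7,13-i):
  i=0: j in [5,7] -> 3
  i=1: j in [4,7] -> 4
  i=2: j in [3,7] -> 5
  i=3: j in [2,7] -> 6
  i=4: j in [1,7] -> 7
  i=5: j in [0,7] -> 8
  i=6: j in [0,7] -> 8
  i=7: j in [0,6] -> 7
H(13) = 3+4+5+6+7+8+8+7 = 48


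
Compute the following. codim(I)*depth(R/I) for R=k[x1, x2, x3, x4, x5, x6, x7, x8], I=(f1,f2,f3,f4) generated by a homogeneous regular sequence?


codim=4, depth=dim(R/I)=8-4=4
Product=4*4=16


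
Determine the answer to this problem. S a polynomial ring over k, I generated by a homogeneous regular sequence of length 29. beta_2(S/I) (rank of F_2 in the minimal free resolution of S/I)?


Regular sequence => Koszul complex is the minimal free resolution.
Syz_1 minimally generated by Koszul relations f_i*e_j - f_j*e_i (i<j): mu(Syz_1) = beta_2 = C(m,2) = m(m-1)/2
m=29
29*28/2 = 406


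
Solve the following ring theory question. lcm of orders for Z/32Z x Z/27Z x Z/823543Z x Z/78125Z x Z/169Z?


Exponent = lcm of the cyclic orders; pairwise coprime => product.
2^5*3^3*7^7*5^7*13^2=32*27*823543*78125*169=9394566772500000


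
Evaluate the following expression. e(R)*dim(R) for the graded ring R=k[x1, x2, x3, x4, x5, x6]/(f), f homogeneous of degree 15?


e(R)=deg(f)=15, dim(R)=6-1=5
e*dim=15*5=75


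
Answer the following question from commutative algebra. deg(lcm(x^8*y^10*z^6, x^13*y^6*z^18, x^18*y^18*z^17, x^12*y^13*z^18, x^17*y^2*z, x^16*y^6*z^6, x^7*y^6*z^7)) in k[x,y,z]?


lcm = componentwise max:
x: max(8,13,18,12,17,16,7)=18
y: max(10,6,18,13,2,6,6)=18
z: max(6,18,17,18,1,6,7)=18
Total=18+18+18=54


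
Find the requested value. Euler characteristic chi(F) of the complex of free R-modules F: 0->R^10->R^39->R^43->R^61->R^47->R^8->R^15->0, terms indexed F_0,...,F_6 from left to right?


chi = sum (-1)^i * rank:
(-1)^0*10=10
(-1)^1*39=-39
(-1)^2*43=43
(-1)^3*61=-61
(-1)^4*47=47
(-1)^5*8=-8
(-1)^6*15=15
chi=7


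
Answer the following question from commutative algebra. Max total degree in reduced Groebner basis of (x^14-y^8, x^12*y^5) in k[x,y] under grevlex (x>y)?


LT(f1)=x^14, LT(f2)=x^12y^5, lcm=x^14y^5
S(f1,f2) = y^5*f1 - x^2*f2 = -y^13
Reduced GB = {f1, f2, y^13}; degrees 14, 17, 13
Max = 17


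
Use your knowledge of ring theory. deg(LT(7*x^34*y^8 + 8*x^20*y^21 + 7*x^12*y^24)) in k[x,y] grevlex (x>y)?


LT: 7*x^34*y^8
deg_x=34, deg_y=8
Total=34+8=42


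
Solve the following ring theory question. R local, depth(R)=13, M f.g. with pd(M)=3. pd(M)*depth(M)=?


pd+depth=13
depth=13-3=10
pd*depth=3*10=30


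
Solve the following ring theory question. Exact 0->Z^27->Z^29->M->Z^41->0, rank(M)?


Alt sum=0:
(-1)^0*27 + (-1)^1*29 + (-1)^2*? + (-1)^3*41=0
rank(M)=43


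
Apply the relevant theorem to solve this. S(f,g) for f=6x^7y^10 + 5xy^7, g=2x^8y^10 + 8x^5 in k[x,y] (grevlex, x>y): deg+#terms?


LT(f)=6x^7y^10, LT(g)=2x^8y^10
lcm(LM)=x^8y^10
S(f,g) (scaled by 12 to clear denominators) = 2x*f - 6*g = 10x^2y^7 - 48x^5
2 terms, deg 9.
9+2=11


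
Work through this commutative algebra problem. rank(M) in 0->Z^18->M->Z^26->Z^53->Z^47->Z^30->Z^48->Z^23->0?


Alt sum=0:
(-1)^0*18 + (-1)^1*? + (-1)^2*26 + (-1)^3*53 + (-1)^4*47 + (-1)^5*30 + (-1)^6*48 + (-1)^7*23=0
rank(M)=33


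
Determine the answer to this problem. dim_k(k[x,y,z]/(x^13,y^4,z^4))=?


Basis: x^iy^jz^k, i<13,j<4,k<4
13*4*4=208


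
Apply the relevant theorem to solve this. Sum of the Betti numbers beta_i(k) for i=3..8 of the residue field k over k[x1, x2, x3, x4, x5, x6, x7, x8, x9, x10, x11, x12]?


Koszul resolution: beta_i(k)=C(n,i), n=12
C(12,3)=220, C(12,4)=495, C(12,5)=792, C(12,6)=924, C(12,7)=792, C(12,8)=495
Sum=3718


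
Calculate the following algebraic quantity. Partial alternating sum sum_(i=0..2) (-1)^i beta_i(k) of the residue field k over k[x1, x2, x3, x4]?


Koszul resolution: beta_i(k)=C(n,i), n=4
sum_(i=0..p) (-1)^i C(n,i) = (-1)^p C(n-1,p)
(-1)^2*C(3,2) = (-1)^2*3 = 3


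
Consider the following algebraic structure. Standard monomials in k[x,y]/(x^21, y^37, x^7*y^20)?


k[x,y]/I, I = (x^21, y^37, x^7*y^20)
Rect: 21x37=777. Corner: (21-7)x(37-20)=238.
dim = 777-238 = 539


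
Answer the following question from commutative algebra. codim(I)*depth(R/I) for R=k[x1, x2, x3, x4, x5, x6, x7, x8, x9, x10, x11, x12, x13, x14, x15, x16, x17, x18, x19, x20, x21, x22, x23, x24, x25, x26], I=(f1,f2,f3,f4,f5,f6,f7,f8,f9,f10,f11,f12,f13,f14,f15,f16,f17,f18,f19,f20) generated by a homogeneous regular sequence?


codim=20, depth=dim(R/I)=26-20=6
Product=20*6=120


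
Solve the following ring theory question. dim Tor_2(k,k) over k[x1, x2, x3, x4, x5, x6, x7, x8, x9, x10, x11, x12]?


Koszul: C(n,i)=C(12,2)=66


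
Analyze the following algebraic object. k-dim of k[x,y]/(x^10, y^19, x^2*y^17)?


k[x,y]/I, I = (x^10, y^19, x^2*y^17)
Rect: 10x19=190. Corner: (10-2)x(19-17)=16.
dim = 190-16 = 174


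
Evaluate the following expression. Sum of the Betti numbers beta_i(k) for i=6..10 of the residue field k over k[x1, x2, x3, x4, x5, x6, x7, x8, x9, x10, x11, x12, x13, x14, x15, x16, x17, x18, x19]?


Koszul resolution: beta_i(k)=C(n,i), n=19
C(19,6)=27132, C(19,7)=50388, C(19,8)=75582, C(19,9)=92378, C(19,10)=92378
Sum=337858


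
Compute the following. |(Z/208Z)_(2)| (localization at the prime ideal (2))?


2-primary part: 208=2^4*13
Size=2^4=16


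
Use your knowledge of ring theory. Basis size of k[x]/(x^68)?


Basis: 1,x,...,x^67
dim=68


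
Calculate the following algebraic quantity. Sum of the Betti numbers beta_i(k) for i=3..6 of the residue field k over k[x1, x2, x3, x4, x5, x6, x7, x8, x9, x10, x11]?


Koszul resolution: beta_i(k)=C(n,i), n=11
C(11,3)=165, C(11,4)=330, C(11,5)=462, C(11,6)=462
Sum=1419


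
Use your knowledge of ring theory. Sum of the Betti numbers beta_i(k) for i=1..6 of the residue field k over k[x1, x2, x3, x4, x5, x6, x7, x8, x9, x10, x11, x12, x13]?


Koszul resolution: beta_i(k)=C(n,i), n=13
C(13,1)=13, C(13,2)=78, C(13,3)=286, C(13,4)=715, C(13,5)=1287, C(13,6)=1716
Sum=4095


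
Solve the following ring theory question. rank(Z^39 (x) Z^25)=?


rank(M(x)N) = rank(M)*rank(N)
39*25 = 975


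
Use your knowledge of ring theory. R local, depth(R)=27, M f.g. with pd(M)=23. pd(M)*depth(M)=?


pd+depth=27
depth=27-23=4
pd*depth=23*4=92


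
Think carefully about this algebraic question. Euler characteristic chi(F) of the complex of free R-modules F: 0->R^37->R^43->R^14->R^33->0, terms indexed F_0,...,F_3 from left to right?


chi = sum (-1)^i * rank:
(-1)^0*37=37
(-1)^1*43=-43
(-1)^2*14=14
(-1)^3*33=-33
chi=-25


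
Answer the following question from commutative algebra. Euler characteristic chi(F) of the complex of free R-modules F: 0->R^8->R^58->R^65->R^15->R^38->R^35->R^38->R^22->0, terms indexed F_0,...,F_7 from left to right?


chi = sum (-1)^i * rank:
(-1)^0*8=8
(-1)^1*58=-58
(-1)^2*65=65
(-1)^3*15=-15
(-1)^4*38=38
(-1)^5*35=-35
(-1)^6*38=38
(-1)^7*22=-22
chi=19


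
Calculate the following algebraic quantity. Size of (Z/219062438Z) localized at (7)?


7-primary part: 219062438=7^8*38
Size=7^8=5764801


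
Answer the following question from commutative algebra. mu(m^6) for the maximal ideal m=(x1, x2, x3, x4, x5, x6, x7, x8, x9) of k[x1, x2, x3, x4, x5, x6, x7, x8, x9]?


Graded Nakayama: mu(m^d) = dim_k (m^d/m^(d+1)) = #degree-6 monomials in 9 vars
C(n+d-1,d)=C(14,6)=3003


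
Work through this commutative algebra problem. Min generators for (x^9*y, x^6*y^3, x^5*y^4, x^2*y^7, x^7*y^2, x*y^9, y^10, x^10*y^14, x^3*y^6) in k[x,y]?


Remove redundant (divisible by others).
x^10*y^14 redundant.
Min: x^9*y, x^7*y^2, x^6*y^3, x^5*y^4, x^3*y^6, x^2*y^7, x*y^9, y^10
Count=8


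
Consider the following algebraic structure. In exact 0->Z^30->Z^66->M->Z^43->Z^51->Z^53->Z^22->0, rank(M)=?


Alt sum=0:
(-1)^0*30 + (-1)^1*66 + (-1)^2*? + (-1)^3*43 + (-1)^4*51 + (-1)^5*53 + (-1)^6*22=0
rank(M)=59


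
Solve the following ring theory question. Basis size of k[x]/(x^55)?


Basis: 1,x,...,x^54
dim=55


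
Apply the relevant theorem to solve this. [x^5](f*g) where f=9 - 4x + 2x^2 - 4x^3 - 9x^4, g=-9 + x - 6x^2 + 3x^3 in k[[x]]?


[x^5] = sum a_i*b_j, i+j=5
  2*3=6
  -4*-6=24
  -9*1=-9
Sum=21


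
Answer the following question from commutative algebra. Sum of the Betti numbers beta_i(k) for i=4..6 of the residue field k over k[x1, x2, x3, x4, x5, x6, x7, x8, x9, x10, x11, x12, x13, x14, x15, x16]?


Koszul resolution: beta_i(k)=C(n,i), n=16
C(16,4)=1820, C(16,5)=4368, C(16,6)=8008
Sum=14196


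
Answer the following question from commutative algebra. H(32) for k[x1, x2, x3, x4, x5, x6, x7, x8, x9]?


C(d+n-1,n-1)=C(40,8)=76904685


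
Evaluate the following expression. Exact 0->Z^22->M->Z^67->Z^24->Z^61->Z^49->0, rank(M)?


Alt sum=0:
(-1)^0*22 + (-1)^1*? + (-1)^2*67 + (-1)^3*24 + (-1)^4*61 + (-1)^5*49=0
rank(M)=77


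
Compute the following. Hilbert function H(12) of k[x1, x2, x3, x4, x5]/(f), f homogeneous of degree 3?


C(16,4)-C(13,4)=1820-715=1105


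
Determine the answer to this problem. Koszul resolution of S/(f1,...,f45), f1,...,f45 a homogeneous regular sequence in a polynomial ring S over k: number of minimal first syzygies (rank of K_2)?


Regular sequence => Koszul complex is the minimal free resolution.
Syz_1 minimally generated by Koszul relations f_i*e_j - f_j*e_i (i<j): mu(Syz_1) = beta_2 = C(m,2) = m(m-1)/2
m=45
45*44/2 = 990


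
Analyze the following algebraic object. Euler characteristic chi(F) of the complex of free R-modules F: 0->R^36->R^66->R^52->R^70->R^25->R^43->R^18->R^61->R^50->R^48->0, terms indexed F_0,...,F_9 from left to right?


chi = sum (-1)^i * rank:
(-1)^0*36=36
(-1)^1*66=-66
(-1)^2*52=52
(-1)^3*70=-70
(-1)^4*25=25
(-1)^5*43=-43
(-1)^6*18=18
(-1)^7*61=-61
(-1)^8*50=50
(-1)^9*48=-48
chi=-107


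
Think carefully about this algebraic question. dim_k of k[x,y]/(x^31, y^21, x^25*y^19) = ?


k[x,y]/I, I = (x^31, y^21, x^25*y^19)
Rect: 31x21=651. Corner: (31-25)x(21-19)=12.
dim = 651-12 = 639


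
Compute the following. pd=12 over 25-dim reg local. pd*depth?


pd+depth=25
depth=25-12=13
pd*depth=12*13=156


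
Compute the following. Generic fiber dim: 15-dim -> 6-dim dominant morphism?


dim(fiber)=dim(X)-dim(Y)=15-6=9


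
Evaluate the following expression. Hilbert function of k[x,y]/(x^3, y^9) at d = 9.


k[x,y], I = (x^3, y^9), d = 9
Need i < 3 and d-i < 9.
Range: 1 <= i <= 2.
H(9) = 2


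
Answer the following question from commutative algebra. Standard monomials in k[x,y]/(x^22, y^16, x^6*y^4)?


k[x,y]/I, I = (x^22, y^16, x^6*y^4)
Rect: 22x16=352. Corner: (22-6)x(16-4)=192.
dim = 352-192 = 160


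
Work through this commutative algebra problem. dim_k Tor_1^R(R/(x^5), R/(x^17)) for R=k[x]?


Tor_1(R/I,R/J)=(I cap J)/IJ=(x^17)/(x^22)
dim=22-17=min(5,17)=5


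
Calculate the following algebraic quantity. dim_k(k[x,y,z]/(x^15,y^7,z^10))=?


Basis: x^iy^jz^k, i<15,j<7,k<10
15*7*10=1050


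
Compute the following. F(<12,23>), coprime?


gcd(12,23)=1 => F=ab-a-b=12*23-12-23=276-35=241


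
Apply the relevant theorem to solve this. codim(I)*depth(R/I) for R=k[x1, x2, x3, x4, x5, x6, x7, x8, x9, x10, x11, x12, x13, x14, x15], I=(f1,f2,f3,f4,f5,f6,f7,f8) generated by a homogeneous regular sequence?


codim=8, depth=dim(R/I)=15-8=7
Product=8*7=56


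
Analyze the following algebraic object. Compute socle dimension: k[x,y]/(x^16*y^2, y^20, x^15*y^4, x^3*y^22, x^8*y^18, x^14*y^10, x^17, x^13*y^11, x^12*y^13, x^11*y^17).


Socle = ann(m) = span of standard monomials u with x*u, y*u in I (staircase corners).
Redundant generators: x^3*y^22
Minimal generators: x^17, x^16*y^2, x^15*y^4, x^14*y^10, x^13*y^11, x^12*y^13, x^11*y^17, x^8*y^18, y^20
Corners: x^7y^19, x^10y^17, x^11y^16, x^12y^12, x^13y^10, x^14y^9, x^15y^3, x^16y
Socle dim=8


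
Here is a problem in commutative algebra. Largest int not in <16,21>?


gcd(16,21)=1 => F=ab-a-b=16*21-16-21=336-37=299


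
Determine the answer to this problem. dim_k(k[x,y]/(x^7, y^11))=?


Basis: x^i*y^j, i<7, j<11
7*11=77


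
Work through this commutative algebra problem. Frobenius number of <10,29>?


gcd(10,29)=1 => F=ab-a-b=10*29-10-29=290-39=251


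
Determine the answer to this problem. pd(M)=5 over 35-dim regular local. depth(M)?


pd+depth=depth(R)=35
depth=35-5=30


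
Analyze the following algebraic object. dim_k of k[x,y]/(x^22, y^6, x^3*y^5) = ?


k[x,y]/I, I = (x^22, y^6, x^3*y^5)
Rect: 22x6=132. Corner: (22-3)x(6-5)=19.
dim = 132-19 = 113


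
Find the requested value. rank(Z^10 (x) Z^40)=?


rank(M(x)N) = rank(M)*rank(N)
10*40 = 400


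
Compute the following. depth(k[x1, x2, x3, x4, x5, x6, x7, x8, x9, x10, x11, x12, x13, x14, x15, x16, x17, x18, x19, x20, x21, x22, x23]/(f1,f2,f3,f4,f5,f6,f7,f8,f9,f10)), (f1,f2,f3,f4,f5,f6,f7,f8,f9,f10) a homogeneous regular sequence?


depth(R)=23
depth(R/I)=23-10=13


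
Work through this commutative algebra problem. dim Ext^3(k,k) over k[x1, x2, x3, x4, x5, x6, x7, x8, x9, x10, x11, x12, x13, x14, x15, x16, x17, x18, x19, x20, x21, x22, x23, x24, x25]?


C(n,i)=C(25,3)=2300


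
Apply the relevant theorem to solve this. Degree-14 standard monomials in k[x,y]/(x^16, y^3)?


k[x,y], I = (x^16, y^3), d = 14
Need i < 16 and d-i < 3.
Range: 12 <= i <= 14.
H(14) = 3


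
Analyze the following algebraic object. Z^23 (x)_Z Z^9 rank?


rank(M(x)N) = rank(M)*rank(N)
23*9 = 207


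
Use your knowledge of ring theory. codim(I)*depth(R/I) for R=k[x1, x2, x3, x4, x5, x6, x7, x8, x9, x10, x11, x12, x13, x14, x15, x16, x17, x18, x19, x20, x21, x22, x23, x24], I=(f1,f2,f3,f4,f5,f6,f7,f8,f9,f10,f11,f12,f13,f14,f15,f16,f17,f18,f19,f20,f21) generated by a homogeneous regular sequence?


codim=21, depth=dim(R/I)=24-21=3
Product=21*3=63


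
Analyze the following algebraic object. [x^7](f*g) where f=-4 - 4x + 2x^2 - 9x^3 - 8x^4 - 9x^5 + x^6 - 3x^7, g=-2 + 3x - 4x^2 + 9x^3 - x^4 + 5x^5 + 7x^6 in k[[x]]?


[x^7] = sum a_i*b_j, i+j=7
  -4*7=-28
  2*5=10
  -9*-1=9
  -8*9=-72
  -9*-4=36
  1*3=3
  -3*-2=6
Sum=-36


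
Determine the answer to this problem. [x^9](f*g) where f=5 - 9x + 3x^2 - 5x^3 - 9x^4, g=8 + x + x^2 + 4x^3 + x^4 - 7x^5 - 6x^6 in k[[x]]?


[x^9] = sum a_i*b_j, i+j=9
  -5*-6=30
  -9*-7=63
Sum=93


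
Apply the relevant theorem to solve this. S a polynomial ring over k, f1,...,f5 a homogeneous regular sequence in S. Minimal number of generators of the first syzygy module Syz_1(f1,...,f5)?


Regular sequence => Koszul complex is the minimal free resolution.
Syz_1 minimally generated by Koszul relations f_i*e_j - f_j*e_i (i<j): mu(Syz_1) = beta_2 = C(m,2) = m(m-1)/2
m=5
5*4/2 = 10


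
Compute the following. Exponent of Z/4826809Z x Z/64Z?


Exponent = lcm of the cyclic orders; pairwise coprime => product.
13^6*2^6=4826809*64=308915776


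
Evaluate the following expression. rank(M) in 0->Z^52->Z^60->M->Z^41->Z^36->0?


Alt sum=0:
(-1)^0*52 + (-1)^1*60 + (-1)^2*? + (-1)^3*41 + (-1)^4*36=0
rank(M)=13


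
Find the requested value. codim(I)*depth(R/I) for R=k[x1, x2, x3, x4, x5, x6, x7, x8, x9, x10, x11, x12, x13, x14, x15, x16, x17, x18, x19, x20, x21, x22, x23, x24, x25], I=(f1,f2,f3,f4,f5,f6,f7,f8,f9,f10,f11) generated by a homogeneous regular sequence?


codim=11, depth=dim(R/I)=25-11=14
Product=11*14=154


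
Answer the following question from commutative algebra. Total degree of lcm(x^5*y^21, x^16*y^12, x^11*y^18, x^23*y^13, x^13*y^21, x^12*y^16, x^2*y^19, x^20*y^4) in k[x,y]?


lcm = componentwise max:
x: max(5,16,11,23,13,12,2,20)=23
y: max(21,12,18,13,21,16,19,4)=21
Total=23+21=44


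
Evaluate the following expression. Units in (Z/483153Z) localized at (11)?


Local ring = Z/161051Z.
phi(161051) = 11^4*(11-1) = 146410


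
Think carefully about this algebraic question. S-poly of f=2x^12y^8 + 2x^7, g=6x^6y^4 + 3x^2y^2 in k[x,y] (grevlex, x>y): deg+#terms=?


LT(f)=2x^12y^8, LT(g)=6x^6y^4
lcm(LM)=x^12y^8
S(f,g) (scaled by 12 to clear denominators) = 6*f - 2x^6y^4*g = -6x^8y^6 + 12x^7
2 terms, deg 14.
14+2=16


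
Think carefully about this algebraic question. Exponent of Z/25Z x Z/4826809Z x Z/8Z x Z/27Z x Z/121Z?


Exponent = lcm of the cyclic orders; pairwise coprime => product.
5^2*13^6*2^3*3^3*11^2=25*4826809*8*27*121=3153837000600


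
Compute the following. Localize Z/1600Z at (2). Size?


2-primary part: 1600=2^6*25
Size=2^6=64


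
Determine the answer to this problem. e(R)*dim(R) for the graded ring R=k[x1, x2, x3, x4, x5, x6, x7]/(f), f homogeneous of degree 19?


e(R)=deg(f)=19, dim(R)=7-1=6
e*dim=19*6=114


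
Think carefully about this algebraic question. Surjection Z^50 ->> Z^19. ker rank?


rank(ker) = 50-19 = 31


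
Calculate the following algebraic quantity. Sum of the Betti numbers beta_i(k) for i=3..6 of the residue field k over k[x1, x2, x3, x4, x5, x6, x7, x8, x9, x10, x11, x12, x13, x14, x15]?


Koszul resolution: beta_i(k)=C(n,i), n=15
C(15,3)=455, C(15,4)=1365, C(15,5)=3003, C(15,6)=5005
Sum=9828


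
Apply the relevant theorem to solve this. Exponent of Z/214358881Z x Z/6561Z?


Exponent = lcm of the cyclic orders; pairwise coprime => product.
11^8*3^8=214358881*6561=1406408618241


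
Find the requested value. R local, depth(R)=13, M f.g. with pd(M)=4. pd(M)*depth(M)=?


pd+depth=13
depth=13-4=9
pd*depth=4*9=36


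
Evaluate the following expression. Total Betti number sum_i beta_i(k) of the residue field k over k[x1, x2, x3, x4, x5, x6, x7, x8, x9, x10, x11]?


Koszul resolution: beta_i(k)=C(n,i), n=11
sum_i C(11,i) = 2^11 = 2048


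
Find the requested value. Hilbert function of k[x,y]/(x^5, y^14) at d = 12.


k[x,y], I = (x^5, y^14), d = 12
Need i < 5 and d-i < 14.
Range: 0 <= i <= 4.
H(12) = 5


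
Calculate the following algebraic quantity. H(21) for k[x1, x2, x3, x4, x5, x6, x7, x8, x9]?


C(d+n-1,n-1)=C(29,8)=4292145


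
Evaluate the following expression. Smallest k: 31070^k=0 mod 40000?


31070^k mod 40000:
k=1: 31070
k=2: 24900
k=3: 3000
k=4: 10000
k=5: 20000
k=6: 0
First zero at k = 6


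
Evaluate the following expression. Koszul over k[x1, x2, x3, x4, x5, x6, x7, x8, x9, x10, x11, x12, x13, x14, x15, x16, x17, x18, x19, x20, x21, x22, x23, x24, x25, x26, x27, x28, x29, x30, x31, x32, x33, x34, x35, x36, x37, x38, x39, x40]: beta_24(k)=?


C(n,i)=C(40,24)=62852101650


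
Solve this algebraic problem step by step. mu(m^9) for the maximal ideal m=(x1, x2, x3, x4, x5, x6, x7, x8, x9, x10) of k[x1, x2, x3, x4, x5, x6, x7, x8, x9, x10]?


Graded Nakayama: mu(m^d) = dim_k (m^d/m^(d+1)) = #degree-9 monomials in 10 vars
C(n+d-1,d)=C(18,9)=48620


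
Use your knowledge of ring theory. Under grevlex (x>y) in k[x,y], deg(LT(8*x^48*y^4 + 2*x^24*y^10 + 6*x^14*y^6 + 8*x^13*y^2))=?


LT: 8*x^48*y^4
deg_x=48, deg_y=4
Total=48+4=52


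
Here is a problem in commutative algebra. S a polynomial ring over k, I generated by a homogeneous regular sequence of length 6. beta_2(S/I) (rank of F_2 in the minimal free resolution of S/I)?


Regular sequence => Koszul complex is the minimal free resolution.
Syz_1 minimally generated by Koszul relations f_i*e_j - f_j*e_i (i<j): mu(Syz_1) = beta_2 = C(m,2) = m(m-1)/2
m=6
6*5/2 = 15


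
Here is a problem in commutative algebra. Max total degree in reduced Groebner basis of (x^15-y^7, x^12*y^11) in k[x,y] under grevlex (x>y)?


LT(f1)=x^15, LT(f2)=x^12y^11, lcm=x^15y^11
S(f1,f2) = y^11*f1 - x^3*f2 = -y^18
Reduced GB = {f1, f2, y^18}; degrees 15, 23, 18
Max = 23


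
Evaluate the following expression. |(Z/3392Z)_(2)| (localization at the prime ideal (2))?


2-primary part: 3392=2^6*53
Size=2^6=64


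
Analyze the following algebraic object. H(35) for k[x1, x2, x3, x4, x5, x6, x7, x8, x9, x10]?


C(d+n-1,n-1)=C(44,9)=708930508


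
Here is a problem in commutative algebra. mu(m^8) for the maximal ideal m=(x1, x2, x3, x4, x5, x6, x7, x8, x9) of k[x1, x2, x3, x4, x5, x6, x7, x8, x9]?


Graded Nakayama: mu(m^d) = dim_k (m^d/m^(d+1)) = #degree-8 monomials in 9 vars
C(n+d-1,d)=C(16,8)=12870


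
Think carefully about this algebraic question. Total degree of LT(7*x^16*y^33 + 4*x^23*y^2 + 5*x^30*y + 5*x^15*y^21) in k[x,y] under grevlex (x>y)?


LT: 7*x^16*y^33
deg_x=16, deg_y=33
Total=16+33=49


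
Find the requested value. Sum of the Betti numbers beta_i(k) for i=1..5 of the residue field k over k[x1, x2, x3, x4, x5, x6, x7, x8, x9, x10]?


Koszul resolution: beta_i(k)=C(n,i), n=10
C(10,1)=10, C(10,2)=45, C(10,3)=120, C(10,4)=210, C(10,5)=252
Sum=637


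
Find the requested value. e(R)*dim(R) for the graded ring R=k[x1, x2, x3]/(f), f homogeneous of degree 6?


e(R)=deg(f)=6, dim(R)=3-1=2
e*dim=6*2=12


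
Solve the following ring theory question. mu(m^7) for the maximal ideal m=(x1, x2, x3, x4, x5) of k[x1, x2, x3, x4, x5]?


Graded Nakayama: mu(m^d) = dim_k (m^d/m^(d+1)) = #degree-7 monomials in 5 vars
C(n+d-1,d)=C(11,7)=330


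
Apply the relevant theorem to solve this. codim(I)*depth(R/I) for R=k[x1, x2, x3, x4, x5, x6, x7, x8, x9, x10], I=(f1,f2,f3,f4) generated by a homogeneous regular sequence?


codim=4, depth=dim(R/I)=10-4=6
Product=4*6=24


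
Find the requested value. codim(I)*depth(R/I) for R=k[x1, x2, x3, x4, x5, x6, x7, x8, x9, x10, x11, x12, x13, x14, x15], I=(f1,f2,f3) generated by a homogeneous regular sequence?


codim=3, depth=dim(R/I)=15-3=12
Product=3*12=36


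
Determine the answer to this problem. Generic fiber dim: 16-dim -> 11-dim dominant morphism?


dim(fiber)=dim(X)-dim(Y)=16-11=5


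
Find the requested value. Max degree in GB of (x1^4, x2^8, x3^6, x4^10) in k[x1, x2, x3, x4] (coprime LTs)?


Pure powers, coprime LTs => already GB.
Degrees: 4, 8, 6, 10
Max=10


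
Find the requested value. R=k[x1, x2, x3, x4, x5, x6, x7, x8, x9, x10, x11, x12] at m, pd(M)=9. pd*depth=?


pd+depth=12
depth=12-9=3
pd*depth=9*3=27


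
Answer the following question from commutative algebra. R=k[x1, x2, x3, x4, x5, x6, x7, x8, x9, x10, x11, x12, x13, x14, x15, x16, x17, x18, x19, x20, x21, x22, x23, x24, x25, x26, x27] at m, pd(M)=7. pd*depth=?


pd+depth=27
depth=27-7=20
pd*depth=7*20=140


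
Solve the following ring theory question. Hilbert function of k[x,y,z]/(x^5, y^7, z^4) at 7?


Need i<5, j<7, k<4 with i+j+k=7.
For each i, j ranges over max(0,7-i-3)..min(6,7-i):
  i=0: j in [4,6] -> 3
  i=1: j in [3,6] -> 4
  i=2: j in [2,5] -> 4
  i=3: j in [1,4] -> 4
  i=4: j in [0,3] -> 4
H(7) = 3+4+4+4+4 = 19


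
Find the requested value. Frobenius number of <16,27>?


gcd(16,27)=1 => F=ab-a-b=16*27-16-27=432-43=389


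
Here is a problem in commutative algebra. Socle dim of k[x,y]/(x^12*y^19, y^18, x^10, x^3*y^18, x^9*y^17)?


Socle = ann(m) = span of standard monomials u with x*u, y*u in I (staircase corners).
Redundant generators: x^3*y^18, x^12*y^19
Minimal generators: x^10, x^9*y^17, y^18
Corners: x^8y^17, x^9y^16
Socle dim=2


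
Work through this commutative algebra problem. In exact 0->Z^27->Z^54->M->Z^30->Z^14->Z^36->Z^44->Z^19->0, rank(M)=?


Alt sum=0:
(-1)^0*27 + (-1)^1*54 + (-1)^2*? + (-1)^3*30 + (-1)^4*14 + (-1)^5*36 + (-1)^6*44 + (-1)^7*19=0
rank(M)=54


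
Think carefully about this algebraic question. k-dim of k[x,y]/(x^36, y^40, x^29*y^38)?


k[x,y]/I, I = (x^36, y^40, x^29*y^38)
Rect: 36x40=1440. Corner: (36-29)x(40-38)=14.
dim = 1440-14 = 1426


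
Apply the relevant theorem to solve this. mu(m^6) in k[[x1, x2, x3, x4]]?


C(n+d-1,d)=C(9,6)=84


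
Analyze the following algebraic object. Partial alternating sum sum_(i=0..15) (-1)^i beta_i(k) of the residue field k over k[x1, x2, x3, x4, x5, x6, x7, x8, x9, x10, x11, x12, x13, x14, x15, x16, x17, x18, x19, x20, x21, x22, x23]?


Koszul resolution: beta_i(k)=C(n,i), n=23
sum_(i=0..p) (-1)^i C(n,i) = (-1)^p C(n-1,p)
(-1)^15*C(22,15) = (-1)^15*170544 = -170544


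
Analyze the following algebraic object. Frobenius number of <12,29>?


gcd(12,29)=1 => F=ab-a-b=12*29-12-29=348-41=307


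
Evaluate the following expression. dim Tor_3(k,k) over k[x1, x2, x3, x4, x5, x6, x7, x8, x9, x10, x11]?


Koszul: C(n,i)=C(11,3)=165


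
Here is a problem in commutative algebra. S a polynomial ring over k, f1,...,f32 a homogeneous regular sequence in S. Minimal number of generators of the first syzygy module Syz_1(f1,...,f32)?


Regular sequence => Koszul complex is the minimal free resolution.
Syz_1 minimally generated by Koszul relations f_i*e_j - f_j*e_i (i<j): mu(Syz_1) = beta_2 = C(m,2) = m(m-1)/2
m=32
32*31/2 = 496
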